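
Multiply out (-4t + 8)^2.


Expand (-4t + 8)^2 by repeated multiplication:
= 16t^2 - 64t + 64


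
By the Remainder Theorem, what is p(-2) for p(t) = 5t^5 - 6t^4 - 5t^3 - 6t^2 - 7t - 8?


By the Remainder Theorem, the remainder equals p(-2):
  5*(-2)^5 = -160
  -6*(-2)^4 = -96
  -5*(-2)^3 = 40
  -6*(-2)^2 = -24
  -7*(-2)^1 = 14
  constant: -8
Sum: -160 - 96 + 40 - 24 + 14 - 8 = -234


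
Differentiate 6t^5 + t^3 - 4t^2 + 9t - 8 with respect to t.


Apply the power rule term by term:
  d/dt(6t^5) = 30t^4
  d/dt(t^3) = 3t^2
  d/dt(-4t^2) = -8t
  d/dt(9t) = 9
  d/dt(-8) = 0
p'(t) = 30t^4 + 3t^2 - 8t + 9


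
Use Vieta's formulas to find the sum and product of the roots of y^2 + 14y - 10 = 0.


For ay^2+by+c=0: sum = -b/a, product = c/a.
a=1, b=14, c=-10
Sum = -(14)/1 = -14
Product = (-10)/1 = -10


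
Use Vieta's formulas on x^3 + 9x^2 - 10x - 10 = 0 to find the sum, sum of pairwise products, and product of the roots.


Monic cubic x^3+bx^2+cx+d=0: sum=-b, pairwise sum=c, product=-d.
b=9, c=-10, d=-10
r1+r2+r3 = -9
r1r2+r1r3+r2r3 = -10
r1r2r3 = 10


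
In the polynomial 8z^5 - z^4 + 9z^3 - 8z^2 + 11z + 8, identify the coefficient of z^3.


Read off the coefficient of z^3: 9


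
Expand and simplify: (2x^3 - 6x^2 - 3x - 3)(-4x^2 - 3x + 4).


Distribute each term of the first polynomial:
  (2x^3)(-4x^2 - 3x + 4) = -8x^5 - 6x^4 + 8x^3
  (-6x^2)(-4x^2 - 3x + 4) = 24x^4 + 18x^3 - 24x^2
  (-3x)(-4x^2 - 3x + 4) = 12x^3 + 9x^2 - 12x
  (-3)(-4x^2 - 3x + 4) = 12x^2 + 9x - 12
Sum: -8x^5 + 18x^4 + 38x^3 - 3x^2 - 3x - 12


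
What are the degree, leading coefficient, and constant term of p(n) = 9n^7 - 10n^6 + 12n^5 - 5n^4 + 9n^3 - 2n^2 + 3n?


Highest power of n is 7, with coefficient 9. Constant term is 0.
Degree = 7, leading coefficient = 9, constant term = 0


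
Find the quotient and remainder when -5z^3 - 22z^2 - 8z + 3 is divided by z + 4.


(-5z^3 - 22z^2 - 8z + 3) / (z + 4)
Step 1: -5z^2 * (z + 4) = -5z^3 - 20z^2; subtract.
Step 2: -2z * (z + 4) = -2z^2 - 8z; subtract.
Step 3: 0 * (z + 4) = 0; subtract.
Quotient: -5z^2 - 2z, Remainder: 3


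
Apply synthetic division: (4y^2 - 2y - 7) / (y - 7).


Synthetic division with c = 7. Coefficients: 4, -2, -7
Bring down 4.
  4 * 7 = 28; 28 - 2 = 26
  26 * 7 = 182; 182 - 7 = 175
Quotient: 4y + 26, Remainder: 175


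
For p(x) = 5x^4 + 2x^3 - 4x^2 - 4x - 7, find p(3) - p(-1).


p(3) = 404
p(-1) = -4
p(3) - p(-1) = 404 + 4 = 408


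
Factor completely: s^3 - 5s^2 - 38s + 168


Try integer roots (divisors of 168). s=4: p(4)=0.
Divide out (s - 4): quotient is s^2 - s - 42.
Factor the quadratic: (s + 6)(s - 7)
Result: (s - 4)(s + 6)(s - 7)


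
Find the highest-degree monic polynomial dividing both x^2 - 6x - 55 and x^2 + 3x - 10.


Factor each:
  x^2 - 6x - 55 = (x + 5)(x - 11)
  x^2 + 3x - 10 = (x + 5)(x - 2)
Common monic factor: x + 5


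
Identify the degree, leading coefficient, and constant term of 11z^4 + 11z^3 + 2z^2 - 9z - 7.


Highest power of z is 4, with coefficient 11. Constant term is -7.
Degree = 4, leading coefficient = 11, constant term = -7


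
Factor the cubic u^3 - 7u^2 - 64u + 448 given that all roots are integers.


Try integer roots (divisors of 448). u=-8: p(-8)=0.
Divide out (u + 8): quotient is u^2 - 15u + 56.
Factor the quadratic: (u - 8)(u - 7)
Result: (u + 8)(u - 8)(u - 7)


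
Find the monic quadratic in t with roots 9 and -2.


p(t) = (t - 9)(t + 2)
Expand: t^2 - 7t - 18


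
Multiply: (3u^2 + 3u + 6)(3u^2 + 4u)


Distribute each term of the first polynomial:
  (3u^2)(3u^2 + 4u) = 9u^4 + 12u^3
  (3u)(3u^2 + 4u) = 9u^3 + 12u^2
  (6)(3u^2 + 4u) = 18u^2 + 24u
Sum: 9u^4 + 21u^3 + 30u^2 + 24u


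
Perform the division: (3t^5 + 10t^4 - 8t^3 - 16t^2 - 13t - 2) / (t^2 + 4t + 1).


(3t^5 + 10t^4 - 8t^3 - 16t^2 - 13t - 2) / (t^2 + 4t + 1)
Step 1: 3t^3 * (t^2 + 4t + 1) = 3t^5 + 12t^4 + 3t^3; subtract.
Step 2: -2t^2 * (t^2 + 4t + 1) = -2t^4 - 8t^3 - 2t^2; subtract.
Step 3: -3t * (t^2 + 4t + 1) = -3t^3 - 12t^2 - 3t; subtract.
Step 4: -2 * (t^2 + 4t + 1) = -2t^2 - 8t - 2; subtract.
Quotient: 3t^3 - 2t^2 - 3t - 2, Remainder: -2t


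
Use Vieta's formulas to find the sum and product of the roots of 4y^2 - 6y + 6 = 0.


For ay^2+by+c=0: sum = -b/a, product = c/a.
a=4, b=-6, c=6
Sum = -(-6)/4 = 3/2
Product = (6)/4 = 3/2


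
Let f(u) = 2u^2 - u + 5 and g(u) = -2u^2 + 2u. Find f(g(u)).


Substitute g(u) into f:
f(g(u)) = 2*(-2u^2 + 2u)^2 + (-1)*(-2u^2 + 2u) + 5
(-2u^2 + 2u)^2 = 4u^4 - 8u^3 + 4u^2
Expand and combine: 8u^4 - 16u^3 + 10u^2 - 2u + 5


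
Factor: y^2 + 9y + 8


Roots satisfy r1 + r2 = -b/a = -9 and r1*r2 = c/a = 8.
So r1 = -1, r2 = -8.
y^2 + 9y + 8 = (y - r1)(y - r2) = (y + 1)(y + 8)


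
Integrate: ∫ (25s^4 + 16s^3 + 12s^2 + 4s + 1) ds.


Reverse power rule on each term:
  ∫ 25s^4 ds = 5s^5
  ∫ 16s^3 ds = 4s^4
  ∫ 12s^2 ds = 4s^3
  ∫ 4s ds = 2s^2
  ∫ 1 ds = s
F(s) = 5s^5 + 4s^4 + 4s^3 + 2s^2 + s + C


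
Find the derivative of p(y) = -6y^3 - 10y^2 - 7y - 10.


Apply the power rule term by term:
  d/dy(-6y^3) = -18y^2
  d/dy(-10y^2) = -20y
  d/dy(-7y) = -7
  d/dy(-10) = 0
p'(y) = -18y^2 - 20y - 7


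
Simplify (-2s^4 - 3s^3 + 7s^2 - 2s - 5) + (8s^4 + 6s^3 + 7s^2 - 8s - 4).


Align terms by degree and add:
  -2s^4 - 3s^3 + 7s^2 - 2s - 5
+ 8s^4 + 6s^3 + 7s^2 - 8s - 4
= 6s^4 + 3s^3 + 14s^2 - 10s - 9


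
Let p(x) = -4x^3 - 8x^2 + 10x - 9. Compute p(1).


Using direct substitution:
  -4 * (1)^3 = -4
  -8 * (1)^2 = -8
  10 * (1)^1 = 10
  constant: -9
Sum = -4 - 8 + 10 - 9 = -11


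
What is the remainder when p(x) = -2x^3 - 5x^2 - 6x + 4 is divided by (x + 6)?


By the Remainder Theorem, the remainder equals p(-6):
  -2*(-6)^3 = 432
  -5*(-6)^2 = -180
  -6*(-6)^1 = 36
  constant: 4
Sum: 432 - 180 + 36 + 4 = 292


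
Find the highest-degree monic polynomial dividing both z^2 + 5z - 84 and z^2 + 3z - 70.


Factor each:
  z^2 + 5z - 84 = (z - 7)(z + 12)
  z^2 + 3z - 70 = (z - 7)(z + 10)
Common monic factor: z - 7


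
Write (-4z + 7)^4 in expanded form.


Expand (-4z + 7)^4 by repeated multiplication:
  (-4z + 7)^2 = 16z^2 - 56z + 49
  (-4z + 7)^3 = -64z^3 + 336z^2 - 588z + 343
= 256z^4 - 1792z^3 + 4704z^2 - 5488z + 2401


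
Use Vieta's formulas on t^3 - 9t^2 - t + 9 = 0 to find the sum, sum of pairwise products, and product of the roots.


Monic cubic t^3+bt^2+ct+d=0: sum=-b, pairwise sum=c, product=-d.
b=-9, c=-1, d=9
r1+r2+r3 = 9
r1r2+r1r3+r2r3 = -1
r1r2r3 = -9


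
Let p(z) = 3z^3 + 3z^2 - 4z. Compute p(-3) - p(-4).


p(-3) = -42
p(-4) = -128
p(-3) - p(-4) = -42 + 128 = 86


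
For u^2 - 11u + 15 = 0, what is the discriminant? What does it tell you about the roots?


D = b^2 - 4ac = (-11)^2 - 4(1)(15) = 121 - 60 = 61
Since D > 0: two distinct irrational roots


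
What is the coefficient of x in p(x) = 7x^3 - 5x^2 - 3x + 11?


Read off the coefficient of x: -3


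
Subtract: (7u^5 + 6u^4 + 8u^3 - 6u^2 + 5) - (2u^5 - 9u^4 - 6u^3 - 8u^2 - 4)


Distribute the minus sign:
  (7u^5 + 6u^4 + 8u^3 - 6u^2 + 5)
- (2u^5 - 9u^4 - 6u^3 - 8u^2 - 4)
Negate second polynomial: -2u^5 + 9u^4 + 6u^3 + 8u^2 + 4
Add: 5u^5 + 15u^4 + 14u^3 + 2u^2 + 9


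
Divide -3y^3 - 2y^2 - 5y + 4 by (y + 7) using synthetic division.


Synthetic division with c = -7. Coefficients: -3, -2, -5, 4
Bring down -3.
  -3 * -7 = 21; 21 - 2 = 19
  19 * -7 = -133; -133 - 5 = -138
  -138 * -7 = 966; 966 + 4 = 970
Quotient: -3y^2 + 19y - 138, Remainder: 970


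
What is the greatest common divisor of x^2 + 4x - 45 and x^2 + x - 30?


Factor each:
  x^2 + 4x - 45 = (x - 5)(x + 9)
  x^2 + x - 30 = (x - 5)(x + 6)
Common monic factor: x - 5


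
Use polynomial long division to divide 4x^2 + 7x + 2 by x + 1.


(4x^2 + 7x + 2) / (x + 1)
Step 1: 4x * (x + 1) = 4x^2 + 4x; subtract.
Step 2: 3 * (x + 1) = 3x + 3; subtract.
Quotient: 4x + 3, Remainder: -1


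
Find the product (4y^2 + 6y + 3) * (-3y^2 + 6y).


Distribute each term of the first polynomial:
  (4y^2)(-3y^2 + 6y) = -12y^4 + 24y^3
  (6y)(-3y^2 + 6y) = -18y^3 + 36y^2
  (3)(-3y^2 + 6y) = -9y^2 + 18y
Sum: -12y^4 + 6y^3 + 27y^2 + 18y


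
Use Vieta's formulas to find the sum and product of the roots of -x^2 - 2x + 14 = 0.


For ax^2+bx+c=0: sum = -b/a, product = c/a.
a=-1, b=-2, c=14
Sum = -(-2)/-1 = -2
Product = (14)/-1 = -14


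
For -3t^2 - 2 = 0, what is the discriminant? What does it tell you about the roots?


D = b^2 - 4ac = (0)^2 - 4(-3)(-2) = 0 - 24 = -24
Since D < 0: two complex conjugate roots (no real roots)


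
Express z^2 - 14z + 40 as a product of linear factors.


Roots satisfy r1 + r2 = -b/a = 14 and r1*r2 = c/a = 40.
So r1 = 4, r2 = 10.
z^2 - 14z + 40 = (z - r1)(z - r2) = (z - 4)(z - 10)


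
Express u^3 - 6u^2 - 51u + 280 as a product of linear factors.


Try integer roots (divisors of 280). u=8: p(8)=0.
Divide out (u - 8): quotient is u^2 + 2u - 35.
Factor the quadratic: (u - 5)(u + 7)
Result: (u - 8)(u - 5)(u + 7)


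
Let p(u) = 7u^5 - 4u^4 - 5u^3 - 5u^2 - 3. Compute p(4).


Using direct substitution:
  7 * (4)^5 = 7168
  -4 * (4)^4 = -1024
  -5 * (4)^3 = -320
  -5 * (4)^2 = -80
  0 * (4)^1 = 0
  constant: -3
Sum = 7168 - 1024 - 320 - 80 + 0 - 3 = 5741


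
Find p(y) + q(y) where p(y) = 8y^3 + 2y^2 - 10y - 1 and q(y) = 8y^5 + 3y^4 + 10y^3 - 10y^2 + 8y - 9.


Align terms by degree and add:
  8y^3 + 2y^2 - 10y - 1
+ 8y^5 + 3y^4 + 10y^3 - 10y^2 + 8y - 9
= 8y^5 + 3y^4 + 18y^3 - 8y^2 - 2y - 10


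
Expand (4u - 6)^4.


Expand (4u - 6)^4 by repeated multiplication:
  (4u - 6)^2 = 16u^2 - 48u + 36
  (4u - 6)^3 = 64u^3 - 288u^2 + 432u - 216
= 256u^4 - 1536u^3 + 3456u^2 - 3456u + 1296


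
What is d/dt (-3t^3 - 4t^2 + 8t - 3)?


Apply the power rule term by term:
  d/dt(-3t^3) = -9t^2
  d/dt(-4t^2) = -8t
  d/dt(8t) = 8
  d/dt(-3) = 0
p'(t) = -9t^2 - 8t + 8


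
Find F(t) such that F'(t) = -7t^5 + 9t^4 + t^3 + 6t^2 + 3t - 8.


Reverse power rule on each term:
  ∫ -7t^5 dt = -(7/6)t^6
  ∫ 9t^4 dt = (9/5)t^5
  ∫ t^3 dt = (1/4)t^4
  ∫ 6t^2 dt = 2t^3
  ∫ 3t dt = (3/2)t^2
  ∫ -8 dt = -8t
F(t) = -(7/6)t^6 + (9/5)t^5 + (1/4)t^4 + 2t^3 + (3/2)t^2 - 8t + C


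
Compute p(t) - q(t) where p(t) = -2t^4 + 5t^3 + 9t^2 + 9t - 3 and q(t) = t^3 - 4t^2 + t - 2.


Distribute the minus sign:
  (-2t^4 + 5t^3 + 9t^2 + 9t - 3)
- (t^3 - 4t^2 + t - 2)
Negate second polynomial: -t^3 + 4t^2 - t + 2
Add: -2t^4 + 4t^3 + 13t^2 + 8t - 1


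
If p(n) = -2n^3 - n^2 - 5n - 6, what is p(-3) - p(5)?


p(-3) = 54
p(5) = -306
p(-3) - p(5) = 54 + 306 = 360


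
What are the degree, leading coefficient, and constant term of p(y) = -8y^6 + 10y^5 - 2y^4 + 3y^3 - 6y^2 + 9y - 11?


Highest power of y is 6, with coefficient -8. Constant term is -11.
Degree = 6, leading coefficient = -8, constant term = -11


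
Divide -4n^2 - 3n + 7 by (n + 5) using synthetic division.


Synthetic division with c = -5. Coefficients: -4, -3, 7
Bring down -4.
  -4 * -5 = 20; 20 - 3 = 17
  17 * -5 = -85; -85 + 7 = -78
Quotient: -4n + 17, Remainder: -78


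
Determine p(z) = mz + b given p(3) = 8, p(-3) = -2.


p(z) = mz + b. Using p(3)=8, p(-3)=-2:
m = (8 + 2)/(3 + 3) = 10/6 = 5/3
b = 8 - m*(3) = 8 - 5 = 3
p(z) = (5/3)z + 3


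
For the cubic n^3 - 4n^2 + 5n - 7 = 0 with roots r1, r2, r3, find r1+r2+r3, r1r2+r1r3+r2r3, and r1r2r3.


Monic cubic n^3+bn^2+cn+d=0: sum=-b, pairwise sum=c, product=-d.
b=-4, c=5, d=-7
r1+r2+r3 = 4
r1r2+r1r3+r2r3 = 5
r1r2r3 = 7


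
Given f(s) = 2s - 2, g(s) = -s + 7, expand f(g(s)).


Substitute g(s) into f:
f(g(s)) = 2*(-s + 7) + (-2)
Expand and combine: -2s + 12


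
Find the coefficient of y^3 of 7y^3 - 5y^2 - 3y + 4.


Read off the coefficient of y^3: 7


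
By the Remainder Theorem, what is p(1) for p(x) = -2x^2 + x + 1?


By the Remainder Theorem, the remainder equals p(1):
  -2*(1)^2 = -2
  1*(1)^1 = 1
  constant: 1
Sum: -2 + 1 + 1 = 0


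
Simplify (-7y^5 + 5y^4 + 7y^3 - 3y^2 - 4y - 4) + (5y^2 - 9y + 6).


Align terms by degree and add:
  -7y^5 + 5y^4 + 7y^3 - 3y^2 - 4y - 4
+ 5y^2 - 9y + 6
= -7y^5 + 5y^4 + 7y^3 + 2y^2 - 13y + 2


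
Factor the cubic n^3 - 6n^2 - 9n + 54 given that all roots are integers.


Try integer roots (divisors of 54). n=-3: p(-3)=0.
Divide out (n + 3): quotient is n^2 - 9n + 18.
Factor the quadratic: (n - 3)(n - 6)
Result: (n + 3)(n - 3)(n - 6)


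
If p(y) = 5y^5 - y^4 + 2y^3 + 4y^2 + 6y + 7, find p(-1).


Using direct substitution:
  5 * (-1)^5 = -5
  -1 * (-1)^4 = -1
  2 * (-1)^3 = -2
  4 * (-1)^2 = 4
  6 * (-1)^1 = -6
  constant: 7
Sum = -5 - 1 - 2 + 4 - 6 + 7 = -3


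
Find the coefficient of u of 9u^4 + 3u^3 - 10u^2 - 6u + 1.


Read off the coefficient of u: -6


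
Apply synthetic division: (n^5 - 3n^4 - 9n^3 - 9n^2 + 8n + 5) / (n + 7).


Synthetic division with c = -7. Coefficients: 1, -3, -9, -9, 8, 5
Bring down 1.
  1 * -7 = -7; -7 - 3 = -10
  -10 * -7 = 70; 70 - 9 = 61
  61 * -7 = -427; -427 - 9 = -436
  -436 * -7 = 3052; 3052 + 8 = 3060
  3060 * -7 = -21420; -21420 + 5 = -21415
Quotient: n^4 - 10n^3 + 61n^2 - 436n + 3060, Remainder: -21415


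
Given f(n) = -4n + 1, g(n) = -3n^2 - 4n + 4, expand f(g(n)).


Substitute g(n) into f:
f(g(n)) = -4*(-3n^2 - 4n + 4) + 1
Expand and combine: 12n^2 + 16n - 15


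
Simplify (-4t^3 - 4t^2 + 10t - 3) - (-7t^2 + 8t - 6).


Distribute the minus sign:
  (-4t^3 - 4t^2 + 10t - 3)
- (-7t^2 + 8t - 6)
Negate second polynomial: 7t^2 - 8t + 6
Add: -4t^3 + 3t^2 + 2t + 3


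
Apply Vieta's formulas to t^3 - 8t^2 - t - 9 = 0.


Monic cubic t^3+bt^2+ct+d=0: sum=-b, pairwise sum=c, product=-d.
b=-8, c=-1, d=-9
r1+r2+r3 = 8
r1r2+r1r3+r2r3 = -1
r1r2r3 = 9


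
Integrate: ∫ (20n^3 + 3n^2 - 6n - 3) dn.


Reverse power rule on each term:
  ∫ 20n^3 dn = 5n^4
  ∫ 3n^2 dn = n^3
  ∫ -6n dn = -3n^2
  ∫ -3 dn = -3n
F(n) = 5n^4 + n^3 - 3n^2 - 3n + C


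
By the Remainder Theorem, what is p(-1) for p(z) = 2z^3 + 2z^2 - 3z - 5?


By the Remainder Theorem, the remainder equals p(-1):
  2*(-1)^3 = -2
  2*(-1)^2 = 2
  -3*(-1)^1 = 3
  constant: -5
Sum: -2 + 2 + 3 - 5 = -2


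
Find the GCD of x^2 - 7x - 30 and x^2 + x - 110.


Factor each:
  x^2 - 7x - 30 = (x - 10)(x + 3)
  x^2 + x - 110 = (x - 10)(x + 11)
Common monic factor: x - 10


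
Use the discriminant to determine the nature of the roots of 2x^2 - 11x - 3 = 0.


D = b^2 - 4ac = (-11)^2 - 4(2)(-3) = 121 + 24 = 145
Since D > 0: two distinct irrational roots


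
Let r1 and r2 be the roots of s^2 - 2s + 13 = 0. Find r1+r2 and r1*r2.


For as^2+bs+c=0: sum = -b/a, product = c/a.
a=1, b=-2, c=13
Sum = -(-2)/1 = 2
Product = (13)/1 = 13


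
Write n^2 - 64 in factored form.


Roots satisfy r1 + r2 = -b/a = 0 and r1*r2 = c/a = -64.
So r1 = -8, r2 = 8.
n^2 - 64 = (n - r1)(n - r2) = (n + 8)(n - 8)


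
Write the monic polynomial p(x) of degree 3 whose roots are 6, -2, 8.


p(x) = (x - 6)(x + 2)(x - 8)
Expand: x^3 - 12x^2 + 20x + 96


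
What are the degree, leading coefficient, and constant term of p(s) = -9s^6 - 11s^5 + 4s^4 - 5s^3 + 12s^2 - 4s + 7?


Highest power of s is 6, with coefficient -9. Constant term is 7.
Degree = 6, leading coefficient = -9, constant term = 7


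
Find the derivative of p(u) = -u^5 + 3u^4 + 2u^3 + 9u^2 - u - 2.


Apply the power rule term by term:
  d/du(-u^5) = -5u^4
  d/du(3u^4) = 12u^3
  d/du(2u^3) = 6u^2
  d/du(9u^2) = 18u
  d/du(-u) = -1
  d/du(-2) = 0
p'(u) = -5u^4 + 12u^3 + 6u^2 + 18u - 1


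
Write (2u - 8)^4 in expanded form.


Expand (2u - 8)^4 by repeated multiplication:
  (2u - 8)^2 = 4u^2 - 32u + 64
  (2u - 8)^3 = 8u^3 - 96u^2 + 384u - 512
= 16u^4 - 256u^3 + 1536u^2 - 4096u + 4096


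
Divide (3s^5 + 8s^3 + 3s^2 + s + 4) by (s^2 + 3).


(3s^5 + 8s^3 + 3s^2 + s + 4) / (s^2 + 3)
Step 1: 3s^3 * (s^2 + 3) = 3s^5 + 9s^3; subtract.
Step 2: 0 * (s^2 + 3) = 0; subtract.
Step 3: -s * (s^2 + 3) = -s^3 - 3s; subtract.
Step 4: 3 * (s^2 + 3) = 3s^2 + 9; subtract.
Quotient: 3s^3 - s + 3, Remainder: 4s - 5


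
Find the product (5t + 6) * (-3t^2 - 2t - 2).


Distribute each term of the first polynomial:
  (5t)(-3t^2 - 2t - 2) = -15t^3 - 10t^2 - 10t
  (6)(-3t^2 - 2t - 2) = -18t^2 - 12t - 12
Sum: -15t^3 - 28t^2 - 22t - 12


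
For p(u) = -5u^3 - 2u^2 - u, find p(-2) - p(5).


p(-2) = 34
p(5) = -680
p(-2) - p(5) = 34 + 680 = 714


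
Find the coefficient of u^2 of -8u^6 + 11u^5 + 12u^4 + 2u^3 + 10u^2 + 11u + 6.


Read off the coefficient of u^2: 10


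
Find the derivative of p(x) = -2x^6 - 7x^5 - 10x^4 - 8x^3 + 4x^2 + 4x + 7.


Apply the power rule term by term:
  d/dx(-2x^6) = -12x^5
  d/dx(-7x^5) = -35x^4
  d/dx(-10x^4) = -40x^3
  d/dx(-8x^3) = -24x^2
  d/dx(4x^2) = 8x
  d/dx(4x) = 4
  d/dx(7) = 0
p'(x) = -12x^5 - 35x^4 - 40x^3 - 24x^2 + 8x + 4


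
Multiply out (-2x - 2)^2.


Expand (-2x - 2)^2 by repeated multiplication:
= 4x^2 + 8x + 4


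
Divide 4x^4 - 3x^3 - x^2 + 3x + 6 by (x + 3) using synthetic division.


Synthetic division with c = -3. Coefficients: 4, -3, -1, 3, 6
Bring down 4.
  4 * -3 = -12; -12 - 3 = -15
  -15 * -3 = 45; 45 - 1 = 44
  44 * -3 = -132; -132 + 3 = -129
  -129 * -3 = 387; 387 + 6 = 393
Quotient: 4x^3 - 15x^2 + 44x - 129, Remainder: 393


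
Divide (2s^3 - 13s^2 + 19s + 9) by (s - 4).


(2s^3 - 13s^2 + 19s + 9) / (s - 4)
Step 1: 2s^2 * (s - 4) = 2s^3 - 8s^2; subtract.
Step 2: -5s * (s - 4) = -5s^2 + 20s; subtract.
Step 3: -1 * (s - 4) = -s + 4; subtract.
Quotient: 2s^2 - 5s - 1, Remainder: 5


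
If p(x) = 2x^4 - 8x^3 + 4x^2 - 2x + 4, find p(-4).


Using direct substitution:
  2 * (-4)^4 = 512
  -8 * (-4)^3 = 512
  4 * (-4)^2 = 64
  -2 * (-4)^1 = 8
  constant: 4
Sum = 512 + 512 + 64 + 8 + 4 = 1100


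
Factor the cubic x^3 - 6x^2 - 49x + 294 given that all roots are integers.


Try integer roots (divisors of 294). x=-7: p(-7)=0.
Divide out (x + 7): quotient is x^2 - 13x + 42.
Factor the quadratic: (x - 6)(x - 7)
Result: (x + 7)(x - 6)(x - 7)


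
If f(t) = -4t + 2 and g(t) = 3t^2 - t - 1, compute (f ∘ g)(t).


Substitute g(t) into f:
f(g(t)) = -4*(3t^2 - t - 1) + 2
Expand and combine: -12t^2 + 4t + 6


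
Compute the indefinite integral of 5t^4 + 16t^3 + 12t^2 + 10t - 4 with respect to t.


Reverse power rule on each term:
  ∫ 5t^4 dt = t^5
  ∫ 16t^3 dt = 4t^4
  ∫ 12t^2 dt = 4t^3
  ∫ 10t dt = 5t^2
  ∫ -4 dt = -4t
F(t) = t^5 + 4t^4 + 4t^3 + 5t^2 - 4t + C


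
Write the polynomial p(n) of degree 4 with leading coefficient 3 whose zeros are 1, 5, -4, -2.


p(n) = 3(n - 1)(n - 5)(n + 4)(n + 2)
Expand: 3n^4 - 69n^2 - 54n + 120


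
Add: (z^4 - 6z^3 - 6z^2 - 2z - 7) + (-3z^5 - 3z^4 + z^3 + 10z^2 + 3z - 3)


Align terms by degree and add:
  z^4 - 6z^3 - 6z^2 - 2z - 7
  -3z^5 - 3z^4 + z^3 + 10z^2 + 3z - 3
= -3z^5 - 2z^4 - 5z^3 + 4z^2 + z - 10


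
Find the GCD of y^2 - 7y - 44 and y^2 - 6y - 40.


Factor each:
  y^2 - 7y - 44 = (y + 4)(y - 11)
  y^2 - 6y - 40 = (y + 4)(y - 10)
Common monic factor: y + 4


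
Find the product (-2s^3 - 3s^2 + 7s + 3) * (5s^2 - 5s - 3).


Distribute each term of the first polynomial:
  (-2s^3)(5s^2 - 5s - 3) = -10s^5 + 10s^4 + 6s^3
  (-3s^2)(5s^2 - 5s - 3) = -15s^4 + 15s^3 + 9s^2
  (7s)(5s^2 - 5s - 3) = 35s^3 - 35s^2 - 21s
  (3)(5s^2 - 5s - 3) = 15s^2 - 15s - 9
Sum: -10s^5 - 5s^4 + 56s^3 - 11s^2 - 36s - 9


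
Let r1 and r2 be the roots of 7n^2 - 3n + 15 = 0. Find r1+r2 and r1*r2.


For an^2+bn+c=0: sum = -b/a, product = c/a.
a=7, b=-3, c=15
Sum = -(-3)/7 = 3/7
Product = (15)/7 = 15/7


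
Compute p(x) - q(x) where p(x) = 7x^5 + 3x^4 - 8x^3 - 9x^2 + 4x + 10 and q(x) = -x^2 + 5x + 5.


Distribute the minus sign:
  (7x^5 + 3x^4 - 8x^3 - 9x^2 + 4x + 10)
- (-x^2 + 5x + 5)
Negate second polynomial: x^2 - 5x - 5
Add: 7x^5 + 3x^4 - 8x^3 - 8x^2 - x + 5


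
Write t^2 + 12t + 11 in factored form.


Roots satisfy r1 + r2 = -b/a = -12 and r1*r2 = c/a = 11.
So r1 = -11, r2 = -1.
t^2 + 12t + 11 = (t - r1)(t - r2) = (t + 11)(t + 1)


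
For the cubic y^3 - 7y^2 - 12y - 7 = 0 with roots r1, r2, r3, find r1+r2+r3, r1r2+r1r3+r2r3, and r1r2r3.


Monic cubic y^3+by^2+cy+d=0: sum=-b, pairwise sum=c, product=-d.
b=-7, c=-12, d=-7
r1+r2+r3 = 7
r1r2+r1r3+r2r3 = -12
r1r2r3 = 7


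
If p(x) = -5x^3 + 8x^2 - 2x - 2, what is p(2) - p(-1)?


p(2) = -14
p(-1) = 13
p(2) - p(-1) = -14 - 13 = -27


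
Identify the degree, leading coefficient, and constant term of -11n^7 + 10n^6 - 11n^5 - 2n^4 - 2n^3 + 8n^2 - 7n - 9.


Highest power of n is 7, with coefficient -11. Constant term is -9.
Degree = 7, leading coefficient = -11, constant term = -9


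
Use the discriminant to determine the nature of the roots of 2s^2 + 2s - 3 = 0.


D = b^2 - 4ac = (2)^2 - 4(2)(-3) = 4 + 24 = 28
Since D > 0: two distinct irrational roots


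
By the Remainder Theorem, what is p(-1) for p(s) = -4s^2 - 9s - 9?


By the Remainder Theorem, the remainder equals p(-1):
  -4*(-1)^2 = -4
  -9*(-1)^1 = 9
  constant: -9
Sum: -4 + 9 - 9 = -4


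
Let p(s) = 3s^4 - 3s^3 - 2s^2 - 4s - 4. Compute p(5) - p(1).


p(5) = 1426
p(1) = -10
p(5) - p(1) = 1426 + 10 = 1436


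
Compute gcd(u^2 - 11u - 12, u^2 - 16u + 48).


Factor each:
  u^2 - 11u - 12 = (u - 12)(u + 1)
  u^2 - 16u + 48 = (u - 12)(u - 4)
Common monic factor: u - 12


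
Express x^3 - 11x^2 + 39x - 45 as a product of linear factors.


Try integer roots (divisors of -45). x=5: p(5)=0.
Divide out (x - 5): quotient is x^2 - 6x + 9.
Factor the quadratic: (x - 3)(x - 3)
Result: (x - 5)(x - 3)(x - 3)


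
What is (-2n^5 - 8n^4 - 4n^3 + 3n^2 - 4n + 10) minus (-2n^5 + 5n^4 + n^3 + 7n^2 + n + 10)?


Distribute the minus sign:
  (-2n^5 - 8n^4 - 4n^3 + 3n^2 - 4n + 10)
- (-2n^5 + 5n^4 + n^3 + 7n^2 + n + 10)
Negate second polynomial: 2n^5 - 5n^4 - n^3 - 7n^2 - n - 10
Add: -13n^4 - 5n^3 - 4n^2 - 5n


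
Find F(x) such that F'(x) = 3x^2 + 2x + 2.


Reverse power rule on each term:
  ∫ 3x^2 dx = x^3
  ∫ 2x dx = x^2
  ∫ 2 dx = 2x
F(x) = x^3 + x^2 + 2x + C


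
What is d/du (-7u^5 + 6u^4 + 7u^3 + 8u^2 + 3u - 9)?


Apply the power rule term by term:
  d/du(-7u^5) = -35u^4
  d/du(6u^4) = 24u^3
  d/du(7u^3) = 21u^2
  d/du(8u^2) = 16u
  d/du(3u) = 3
  d/du(-9) = 0
p'(u) = -35u^4 + 24u^3 + 21u^2 + 16u + 3


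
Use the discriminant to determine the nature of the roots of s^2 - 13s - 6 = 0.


D = b^2 - 4ac = (-13)^2 - 4(1)(-6) = 169 + 24 = 193
Since D > 0: two distinct irrational roots


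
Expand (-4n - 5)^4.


Expand (-4n - 5)^4 by repeated multiplication:
  (-4n - 5)^2 = 16n^2 + 40n + 25
  (-4n - 5)^3 = -64n^3 - 240n^2 - 300n - 125
= 256n^4 + 1280n^3 + 2400n^2 + 2000n + 625


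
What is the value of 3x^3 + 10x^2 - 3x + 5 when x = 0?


Using direct substitution:
  3 * (0)^3 = 0
  10 * (0)^2 = 0
  -3 * (0)^1 = 0
  constant: 5
Sum = 0 + 0 + 0 + 5 = 5


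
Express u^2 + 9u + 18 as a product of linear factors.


Roots satisfy r1 + r2 = -b/a = -9 and r1*r2 = c/a = 18.
So r1 = -3, r2 = -6.
u^2 + 9u + 18 = (u - r1)(u - r2) = (u + 3)(u + 6)


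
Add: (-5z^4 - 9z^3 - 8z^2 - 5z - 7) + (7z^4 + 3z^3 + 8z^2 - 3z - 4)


Align terms by degree and add:
  -5z^4 - 9z^3 - 8z^2 - 5z - 7
+ 7z^4 + 3z^3 + 8z^2 - 3z - 4
= 2z^4 - 6z^3 - 8z - 11


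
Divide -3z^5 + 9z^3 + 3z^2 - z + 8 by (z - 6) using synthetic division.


Synthetic division with c = 6. Coefficients: -3, 0, 9, 3, -1, 8
Bring down -3.
  -3 * 6 = -18; -18 + 0 = -18
  -18 * 6 = -108; -108 + 9 = -99
  -99 * 6 = -594; -594 + 3 = -591
  -591 * 6 = -3546; -3546 - 1 = -3547
  -3547 * 6 = -21282; -21282 + 8 = -21274
Quotient: -3z^4 - 18z^3 - 99z^2 - 591z - 3547, Remainder: -21274


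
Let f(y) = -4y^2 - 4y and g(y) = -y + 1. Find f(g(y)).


Substitute g(y) into f:
f(g(y)) = -4*(-y + 1)^2 + (-4)*(-y + 1)
(-y + 1)^2 = y^2 - 2y + 1
Expand and combine: -4y^2 + 12y - 8


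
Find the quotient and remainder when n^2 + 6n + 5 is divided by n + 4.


(n^2 + 6n + 5) / (n + 4)
Step 1: n * (n + 4) = n^2 + 4n; subtract.
Step 2: 2 * (n + 4) = 2n + 8; subtract.
Quotient: n + 2, Remainder: -3


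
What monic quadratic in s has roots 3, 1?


p(s) = (s - 3)(s - 1)
Expand: s^2 - 4s + 3


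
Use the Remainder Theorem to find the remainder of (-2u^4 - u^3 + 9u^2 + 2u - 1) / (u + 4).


By the Remainder Theorem, the remainder equals p(-4):
  -2*(-4)^4 = -512
  -1*(-4)^3 = 64
  9*(-4)^2 = 144
  2*(-4)^1 = -8
  constant: -1
Sum: -512 + 64 + 144 - 8 - 1 = -313


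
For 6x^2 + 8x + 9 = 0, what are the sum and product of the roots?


For ax^2+bx+c=0: sum = -b/a, product = c/a.
a=6, b=8, c=9
Sum = -(8)/6 = -4/3
Product = (9)/6 = 3/2


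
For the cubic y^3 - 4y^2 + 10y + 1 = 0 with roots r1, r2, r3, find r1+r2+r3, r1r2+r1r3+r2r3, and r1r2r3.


Monic cubic y^3+by^2+cy+d=0: sum=-b, pairwise sum=c, product=-d.
b=-4, c=10, d=1
r1+r2+r3 = 4
r1r2+r1r3+r2r3 = 10
r1r2r3 = -1


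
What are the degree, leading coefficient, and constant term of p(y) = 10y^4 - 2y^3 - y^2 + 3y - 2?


Highest power of y is 4, with coefficient 10. Constant term is -2.
Degree = 4, leading coefficient = 10, constant term = -2


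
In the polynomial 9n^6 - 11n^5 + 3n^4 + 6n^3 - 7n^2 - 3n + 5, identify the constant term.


Read off the constant term: 5


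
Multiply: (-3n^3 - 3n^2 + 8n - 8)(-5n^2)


Distribute each term of the first polynomial:
  (-3n^3)(-5n^2) = 15n^5
  (-3n^2)(-5n^2) = 15n^4
  (8n)(-5n^2) = -40n^3
  (-8)(-5n^2) = 40n^2
Sum: 15n^5 + 15n^4 - 40n^3 + 40n^2


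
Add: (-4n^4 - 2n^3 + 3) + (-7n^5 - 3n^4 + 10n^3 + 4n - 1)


Align terms by degree and add:
  -4n^4 - 2n^3 + 3
  -7n^5 - 3n^4 + 10n^3 + 4n - 1
= -7n^5 - 7n^4 + 8n^3 + 4n + 2


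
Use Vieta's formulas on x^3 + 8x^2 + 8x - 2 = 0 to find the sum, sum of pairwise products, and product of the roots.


Monic cubic x^3+bx^2+cx+d=0: sum=-b, pairwise sum=c, product=-d.
b=8, c=8, d=-2
r1+r2+r3 = -8
r1r2+r1r3+r2r3 = 8
r1r2r3 = 2


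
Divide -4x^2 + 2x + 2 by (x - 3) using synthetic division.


Synthetic division with c = 3. Coefficients: -4, 2, 2
Bring down -4.
  -4 * 3 = -12; -12 + 2 = -10
  -10 * 3 = -30; -30 + 2 = -28
Quotient: -4x - 10, Remainder: -28


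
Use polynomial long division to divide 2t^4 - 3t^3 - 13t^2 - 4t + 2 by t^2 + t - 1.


(2t^4 - 3t^3 - 13t^2 - 4t + 2) / (t^2 + t - 1)
Step 1: 2t^2 * (t^2 + t - 1) = 2t^4 + 2t^3 - 2t^2; subtract.
Step 2: -5t * (t^2 + t - 1) = -5t^3 - 5t^2 + 5t; subtract.
Step 3: -6 * (t^2 + t - 1) = -6t^2 - 6t + 6; subtract.
Quotient: 2t^2 - 5t - 6, Remainder: -3t - 4


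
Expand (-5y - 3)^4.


Expand (-5y - 3)^4 by repeated multiplication:
  (-5y - 3)^2 = 25y^2 + 30y + 9
  (-5y - 3)^3 = -125y^3 - 225y^2 - 135y - 27
= 625y^4 + 1500y^3 + 1350y^2 + 540y + 81


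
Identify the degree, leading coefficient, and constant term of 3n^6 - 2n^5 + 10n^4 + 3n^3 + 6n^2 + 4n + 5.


Highest power of n is 6, with coefficient 3. Constant term is 5.
Degree = 6, leading coefficient = 3, constant term = 5


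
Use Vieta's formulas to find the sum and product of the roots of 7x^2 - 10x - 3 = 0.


For ax^2+bx+c=0: sum = -b/a, product = c/a.
a=7, b=-10, c=-3
Sum = -(-10)/7 = 10/7
Product = (-3)/7 = -3/7


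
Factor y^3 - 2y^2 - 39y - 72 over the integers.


Try integer roots (divisors of -72). y=8: p(8)=0.
Divide out (y - 8): quotient is y^2 + 6y + 9.
Factor the quadratic: (y + 3)(y + 3)
Result: (y - 8)(y + 3)(y + 3)


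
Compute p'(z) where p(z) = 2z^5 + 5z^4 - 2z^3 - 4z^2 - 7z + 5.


Apply the power rule term by term:
  d/dz(2z^5) = 10z^4
  d/dz(5z^4) = 20z^3
  d/dz(-2z^3) = -6z^2
  d/dz(-4z^2) = -8z
  d/dz(-7z) = -7
  d/dz(5) = 0
p'(z) = 10z^4 + 20z^3 - 6z^2 - 8z - 7


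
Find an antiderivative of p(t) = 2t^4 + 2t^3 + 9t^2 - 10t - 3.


Reverse power rule on each term:
  ∫ 2t^4 dt = (2/5)t^5
  ∫ 2t^3 dt = (1/2)t^4
  ∫ 9t^2 dt = 3t^3
  ∫ -10t dt = -5t^2
  ∫ -3 dt = -3t
F(t) = (2/5)t^5 + (1/2)t^4 + 3t^3 - 5t^2 - 3t + C


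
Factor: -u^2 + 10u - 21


Roots satisfy r1 + r2 = -b/a = 10 and r1*r2 = c/a = 21.
So r1 = 7, r2 = 3.
-u^2 + 10u - 21 = -(u - r1)(u - r2) = -(u - 7)(u - 3)


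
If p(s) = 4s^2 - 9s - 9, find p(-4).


Using direct substitution:
  4 * (-4)^2 = 64
  -9 * (-4)^1 = 36
  constant: -9
Sum = 64 + 36 - 9 = 91


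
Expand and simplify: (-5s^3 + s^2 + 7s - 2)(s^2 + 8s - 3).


Distribute each term of the first polynomial:
  (-5s^3)(s^2 + 8s - 3) = -5s^5 - 40s^4 + 15s^3
  (s^2)(s^2 + 8s - 3) = s^4 + 8s^3 - 3s^2
  (7s)(s^2 + 8s - 3) = 7s^3 + 56s^2 - 21s
  (-2)(s^2 + 8s - 3) = -2s^2 - 16s + 6
Sum: -5s^5 - 39s^4 + 30s^3 + 51s^2 - 37s + 6


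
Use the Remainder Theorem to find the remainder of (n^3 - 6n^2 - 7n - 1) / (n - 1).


By the Remainder Theorem, the remainder equals p(1):
  1*(1)^3 = 1
  -6*(1)^2 = -6
  -7*(1)^1 = -7
  constant: -1
Sum: 1 - 6 - 7 - 1 = -13


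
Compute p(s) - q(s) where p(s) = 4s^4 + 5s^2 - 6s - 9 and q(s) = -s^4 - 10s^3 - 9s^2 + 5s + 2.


Distribute the minus sign:
  (4s^4 + 5s^2 - 6s - 9)
- (-s^4 - 10s^3 - 9s^2 + 5s + 2)
Negate second polynomial: s^4 + 10s^3 + 9s^2 - 5s - 2
Add: 5s^4 + 10s^3 + 14s^2 - 11s - 11


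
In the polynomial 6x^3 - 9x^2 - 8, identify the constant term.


Read off the constant term: -8


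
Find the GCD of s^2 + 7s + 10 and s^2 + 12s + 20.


Factor each:
  s^2 + 7s + 10 = (s + 2)(s + 5)
  s^2 + 12s + 20 = (s + 2)(s + 10)
Common monic factor: s + 2


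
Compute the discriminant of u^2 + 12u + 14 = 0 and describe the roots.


D = b^2 - 4ac = (12)^2 - 4(1)(14) = 144 - 56 = 88
Since D > 0: two distinct irrational roots


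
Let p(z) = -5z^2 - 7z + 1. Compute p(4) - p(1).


p(4) = -107
p(1) = -11
p(4) - p(1) = -107 + 11 = -96


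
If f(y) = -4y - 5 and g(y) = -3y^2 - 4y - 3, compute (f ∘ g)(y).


Substitute g(y) into f:
f(g(y)) = -4*(-3y^2 - 4y - 3) + (-5)
Expand and combine: 12y^2 + 16y + 7


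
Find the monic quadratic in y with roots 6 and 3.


p(y) = (y - 6)(y - 3)
Expand: y^2 - 9y + 18


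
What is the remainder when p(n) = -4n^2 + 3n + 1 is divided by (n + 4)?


By the Remainder Theorem, the remainder equals p(-4):
  -4*(-4)^2 = -64
  3*(-4)^1 = -12
  constant: 1
Sum: -64 - 12 + 1 = -75


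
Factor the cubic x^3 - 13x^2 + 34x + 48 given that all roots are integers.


Try integer roots (divisors of 48). x=-1: p(-1)=0.
Divide out (x + 1): quotient is x^2 - 14x + 48.
Factor the quadratic: (x - 6)(x - 8)
Result: (x + 1)(x - 6)(x - 8)


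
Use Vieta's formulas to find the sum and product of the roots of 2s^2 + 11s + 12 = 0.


For as^2+bs+c=0: sum = -b/a, product = c/a.
a=2, b=11, c=12
Sum = -(11)/2 = -11/2
Product = (12)/2 = 6


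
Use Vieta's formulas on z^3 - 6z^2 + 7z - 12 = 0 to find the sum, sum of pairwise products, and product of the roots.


Monic cubic z^3+bz^2+cz+d=0: sum=-b, pairwise sum=c, product=-d.
b=-6, c=7, d=-12
r1+r2+r3 = 6
r1r2+r1r3+r2r3 = 7
r1r2r3 = 12


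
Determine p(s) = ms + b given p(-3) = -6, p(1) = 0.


p(s) = ms + b. Using p(-3)=-6, p(1)=0:
m = (-6)/(-3 - 1) = -6/-4 = 3/2
b = -6 - m*(-3) = -6 + 9/2 = -3/2
p(s) = (3/2)s - (3/2)


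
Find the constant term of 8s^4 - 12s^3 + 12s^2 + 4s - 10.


Read off the constant term: -10


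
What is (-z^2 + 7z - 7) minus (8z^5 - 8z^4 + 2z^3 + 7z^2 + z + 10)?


Distribute the minus sign:
  (-z^2 + 7z - 7)
- (8z^5 - 8z^4 + 2z^3 + 7z^2 + z + 10)
Negate second polynomial: -8z^5 + 8z^4 - 2z^3 - 7z^2 - z - 10
Add: -8z^5 + 8z^4 - 2z^3 - 8z^2 + 6z - 17


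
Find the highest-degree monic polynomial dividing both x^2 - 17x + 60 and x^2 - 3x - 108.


Factor each:
  x^2 - 17x + 60 = (x - 12)(x - 5)
  x^2 - 3x - 108 = (x - 12)(x + 9)
Common monic factor: x - 12


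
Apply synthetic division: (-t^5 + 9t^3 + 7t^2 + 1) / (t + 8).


Synthetic division with c = -8. Coefficients: -1, 0, 9, 7, 0, 1
Bring down -1.
  -1 * -8 = 8; 8 + 0 = 8
  8 * -8 = -64; -64 + 9 = -55
  -55 * -8 = 440; 440 + 7 = 447
  447 * -8 = -3576; -3576 + 0 = -3576
  -3576 * -8 = 28608; 28608 + 1 = 28609
Quotient: -t^4 + 8t^3 - 55t^2 + 447t - 3576, Remainder: 28609


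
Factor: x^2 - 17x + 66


Roots satisfy r1 + r2 = -b/a = 17 and r1*r2 = c/a = 66.
So r1 = 6, r2 = 11.
x^2 - 17x + 66 = (x - r1)(x - r2) = (x - 6)(x - 11)


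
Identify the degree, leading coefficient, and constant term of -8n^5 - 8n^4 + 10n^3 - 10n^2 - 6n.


Highest power of n is 5, with coefficient -8. Constant term is 0.
Degree = 5, leading coefficient = -8, constant term = 0


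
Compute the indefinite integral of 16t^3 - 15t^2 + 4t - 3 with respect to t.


Reverse power rule on each term:
  ∫ 16t^3 dt = 4t^4
  ∫ -15t^2 dt = -5t^3
  ∫ 4t dt = 2t^2
  ∫ -3 dt = -3t
F(t) = 4t^4 - 5t^3 + 2t^2 - 3t + C


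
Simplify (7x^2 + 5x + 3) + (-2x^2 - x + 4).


Align terms by degree and add:
  7x^2 + 5x + 3
  -2x^2 - x + 4
= 5x^2 + 4x + 7


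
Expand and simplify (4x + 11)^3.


Expand (4x + 11)^3 by repeated multiplication:
  (4x + 11)^2 = 16x^2 + 88x + 121
= 64x^3 + 528x^2 + 1452x + 1331


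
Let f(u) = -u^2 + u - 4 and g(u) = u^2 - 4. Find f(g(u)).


Substitute g(u) into f:
f(g(u)) = -1*(u^2 - 4)^2 + 1*(u^2 - 4) + (-4)
(u^2 - 4)^2 = u^4 - 8u^2 + 16
Expand and combine: -u^4 + 9u^2 - 24


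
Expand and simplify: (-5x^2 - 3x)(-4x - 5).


Distribute each term of the first polynomial:
  (-5x^2)(-4x - 5) = 20x^3 + 25x^2
  (-3x)(-4x - 5) = 12x^2 + 15x
Sum: 20x^3 + 37x^2 + 15x


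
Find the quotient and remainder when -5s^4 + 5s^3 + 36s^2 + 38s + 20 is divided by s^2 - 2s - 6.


(-5s^4 + 5s^3 + 36s^2 + 38s + 20) / (s^2 - 2s - 6)
Step 1: -5s^2 * (s^2 - 2s - 6) = -5s^4 + 10s^3 + 30s^2; subtract.
Step 2: -5s * (s^2 - 2s - 6) = -5s^3 + 10s^2 + 30s; subtract.
Step 3: -4 * (s^2 - 2s - 6) = -4s^2 + 8s + 24; subtract.
Quotient: -5s^2 - 5s - 4, Remainder: -4


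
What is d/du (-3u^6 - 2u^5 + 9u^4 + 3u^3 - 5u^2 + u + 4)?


Apply the power rule term by term:
  d/du(-3u^6) = -18u^5
  d/du(-2u^5) = -10u^4
  d/du(9u^4) = 36u^3
  d/du(3u^3) = 9u^2
  d/du(-5u^2) = -10u
  d/du(u) = 1
  d/du(4) = 0
p'(u) = -18u^5 - 10u^4 + 36u^3 + 9u^2 - 10u + 1


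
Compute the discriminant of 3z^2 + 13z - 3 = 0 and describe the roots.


D = b^2 - 4ac = (13)^2 - 4(3)(-3) = 169 + 36 = 205
Since D > 0: two distinct irrational roots


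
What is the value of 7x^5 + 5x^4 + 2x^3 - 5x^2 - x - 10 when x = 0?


Using direct substitution:
  7 * (0)^5 = 0
  5 * (0)^4 = 0
  2 * (0)^3 = 0
  -5 * (0)^2 = 0
  -1 * (0)^1 = 0
  constant: -10
Sum = 0 + 0 + 0 + 0 + 0 - 10 = -10


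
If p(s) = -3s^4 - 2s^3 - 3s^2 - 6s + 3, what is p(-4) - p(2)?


p(-4) = -661
p(2) = -85
p(-4) - p(2) = -661 + 85 = -576


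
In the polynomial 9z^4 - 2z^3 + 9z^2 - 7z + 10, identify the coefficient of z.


Read off the coefficient of z: -7


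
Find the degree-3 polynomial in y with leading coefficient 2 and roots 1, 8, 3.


p(y) = 2(y - 1)(y - 8)(y - 3)
Expand: 2y^3 - 24y^2 + 70y - 48


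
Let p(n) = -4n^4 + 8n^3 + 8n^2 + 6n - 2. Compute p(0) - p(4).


p(0) = -2
p(4) = -362
p(0) - p(4) = -2 + 362 = 360


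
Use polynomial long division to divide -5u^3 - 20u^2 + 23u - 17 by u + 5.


(-5u^3 - 20u^2 + 23u - 17) / (u + 5)
Step 1: -5u^2 * (u + 5) = -5u^3 - 25u^2; subtract.
Step 2: 5u * (u + 5) = 5u^2 + 25u; subtract.
Step 3: -2 * (u + 5) = -2u - 10; subtract.
Quotient: -5u^2 + 5u - 2, Remainder: -7


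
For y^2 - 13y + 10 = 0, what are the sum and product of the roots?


For ay^2+by+c=0: sum = -b/a, product = c/a.
a=1, b=-13, c=10
Sum = -(-13)/1 = 13
Product = (10)/1 = 10


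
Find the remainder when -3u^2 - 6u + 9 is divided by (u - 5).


By the Remainder Theorem, the remainder equals p(5):
  -3*(5)^2 = -75
  -6*(5)^1 = -30
  constant: 9
Sum: -75 - 30 + 9 = -96


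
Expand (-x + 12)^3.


Expand (-x + 12)^3 by repeated multiplication:
  (-x + 12)^2 = x^2 - 24x + 144
= -x^3 + 36x^2 - 432x + 1728


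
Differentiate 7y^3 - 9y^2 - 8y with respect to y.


Apply the power rule term by term:
  d/dy(7y^3) = 21y^2
  d/dy(-9y^2) = -18y
  d/dy(-8y) = -8
p'(y) = 21y^2 - 18y - 8


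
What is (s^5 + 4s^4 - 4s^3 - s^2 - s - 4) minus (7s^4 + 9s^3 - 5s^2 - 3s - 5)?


Distribute the minus sign:
  (s^5 + 4s^4 - 4s^3 - s^2 - s - 4)
- (7s^4 + 9s^3 - 5s^2 - 3s - 5)
Negate second polynomial: -7s^4 - 9s^3 + 5s^2 + 3s + 5
Add: s^5 - 3s^4 - 13s^3 + 4s^2 + 2s + 1


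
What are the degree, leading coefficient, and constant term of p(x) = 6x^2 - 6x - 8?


Highest power of x is 2, with coefficient 6. Constant term is -8.
Degree = 2, leading coefficient = 6, constant term = -8


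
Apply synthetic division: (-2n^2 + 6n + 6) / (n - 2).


Synthetic division with c = 2. Coefficients: -2, 6, 6
Bring down -2.
  -2 * 2 = -4; -4 + 6 = 2
  2 * 2 = 4; 4 + 6 = 10
Quotient: -2n + 2, Remainder: 10


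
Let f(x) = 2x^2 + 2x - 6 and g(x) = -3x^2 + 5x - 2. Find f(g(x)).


Substitute g(x) into f:
f(g(x)) = 2*(-3x^2 + 5x - 2)^2 + 2*(-3x^2 + 5x - 2) + (-6)
(-3x^2 + 5x - 2)^2 = 9x^4 - 30x^3 + 37x^2 - 20x + 4
Expand and combine: 18x^4 - 60x^3 + 68x^2 - 30x - 2


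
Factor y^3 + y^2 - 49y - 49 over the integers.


Try integer roots (divisors of -49). y=-7: p(-7)=0.
Divide out (y + 7): quotient is y^2 - 6y - 7.
Factor the quadratic: (y + 1)(y - 7)
Result: (y + 7)(y + 1)(y - 7)


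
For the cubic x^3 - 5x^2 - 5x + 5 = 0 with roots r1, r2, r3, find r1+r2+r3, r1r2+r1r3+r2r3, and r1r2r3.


Monic cubic x^3+bx^2+cx+d=0: sum=-b, pairwise sum=c, product=-d.
b=-5, c=-5, d=5
r1+r2+r3 = 5
r1r2+r1r3+r2r3 = -5
r1r2r3 = -5


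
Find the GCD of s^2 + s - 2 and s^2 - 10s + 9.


Factor each:
  s^2 + s - 2 = (s - 1)(s + 2)
  s^2 - 10s + 9 = (s - 1)(s - 9)
Common monic factor: s - 1


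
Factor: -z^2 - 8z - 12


Roots satisfy r1 + r2 = -b/a = -8 and r1*r2 = c/a = 12.
So r1 = -6, r2 = -2.
-z^2 - 8z - 12 = -(z - r1)(z - r2) = -(z + 6)(z + 2)


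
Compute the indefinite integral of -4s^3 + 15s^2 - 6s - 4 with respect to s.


Reverse power rule on each term:
  ∫ -4s^3 ds = -s^4
  ∫ 15s^2 ds = 5s^3
  ∫ -6s ds = -3s^2
  ∫ -4 ds = -4s
F(s) = -s^4 + 5s^3 - 3s^2 - 4s + C


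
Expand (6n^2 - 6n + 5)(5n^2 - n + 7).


Distribute each term of the first polynomial:
  (6n^2)(5n^2 - n + 7) = 30n^4 - 6n^3 + 42n^2
  (-6n)(5n^2 - n + 7) = -30n^3 + 6n^2 - 42n
  (5)(5n^2 - n + 7) = 25n^2 - 5n + 35
Sum: 30n^4 - 36n^3 + 73n^2 - 47n + 35


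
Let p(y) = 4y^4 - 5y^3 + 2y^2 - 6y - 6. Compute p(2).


Using direct substitution:
  4 * (2)^4 = 64
  -5 * (2)^3 = -40
  2 * (2)^2 = 8
  -6 * (2)^1 = -12
  constant: -6
Sum = 64 - 40 + 8 - 12 - 6 = 14


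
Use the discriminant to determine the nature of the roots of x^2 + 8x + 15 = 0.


D = b^2 - 4ac = (8)^2 - 4(1)(15) = 64 - 60 = 4
Since D > 0: two distinct rational roots


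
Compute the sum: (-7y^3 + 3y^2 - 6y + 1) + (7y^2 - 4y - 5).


Align terms by degree and add:
  -7y^3 + 3y^2 - 6y + 1
+ 7y^2 - 4y - 5
= -7y^3 + 10y^2 - 10y - 4


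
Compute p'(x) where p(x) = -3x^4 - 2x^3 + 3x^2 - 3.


Apply the power rule term by term:
  d/dx(-3x^4) = -12x^3
  d/dx(-2x^3) = -6x^2
  d/dx(3x^2) = 6x
  d/dx(-3) = 0
p'(x) = -12x^3 - 6x^2 + 6x


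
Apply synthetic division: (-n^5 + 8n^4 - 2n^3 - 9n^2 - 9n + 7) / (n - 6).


Synthetic division with c = 6. Coefficients: -1, 8, -2, -9, -9, 7
Bring down -1.
  -1 * 6 = -6; -6 + 8 = 2
  2 * 6 = 12; 12 - 2 = 10
  10 * 6 = 60; 60 - 9 = 51
  51 * 6 = 306; 306 - 9 = 297
  297 * 6 = 1782; 1782 + 7 = 1789
Quotient: -n^4 + 2n^3 + 10n^2 + 51n + 297, Remainder: 1789


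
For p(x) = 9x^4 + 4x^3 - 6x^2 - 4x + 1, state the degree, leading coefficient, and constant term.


Highest power of x is 4, with coefficient 9. Constant term is 1.
Degree = 4, leading coefficient = 9, constant term = 1


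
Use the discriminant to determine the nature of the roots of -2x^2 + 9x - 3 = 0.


D = b^2 - 4ac = (9)^2 - 4(-2)(-3) = 81 - 24 = 57
Since D > 0: two distinct irrational roots
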